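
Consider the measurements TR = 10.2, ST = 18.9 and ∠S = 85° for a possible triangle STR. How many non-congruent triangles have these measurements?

0

ST·sin S = 18.9·sin(85°) ≈ 18.83.
Since TR = 10.2 < 18.83 = ST sin S, no triangle exists.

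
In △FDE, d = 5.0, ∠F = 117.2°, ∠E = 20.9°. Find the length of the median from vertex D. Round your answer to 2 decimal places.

The third angle is ∠D = 180° − ∠E − ∠F = 41.90°.
Law of sines: f = d·sin F/sin D ≈ 6.659.
Law of sines: e = d·sin E/sin D ≈ 2.6709.
Median from D: ½√(2·e² + 2·f² − d²) ≈ 4.4145.

4.41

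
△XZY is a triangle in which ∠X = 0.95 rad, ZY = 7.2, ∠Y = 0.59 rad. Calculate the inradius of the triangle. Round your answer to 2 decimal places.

The third angle is ∠Z = π − ∠Y − ∠X = 1.602 rad.
Law of sines: YX = ZY·sin Z/sin X ≈ 8.8474.
Law of sines: XZ = ZY·sin Y/sin X ≈ 4.9247.
Area = ½·ZY·YX·sin Y ≈ 17.72.
Semiperimeter s = (7.2+8.8474+4.9247)/2 = 10.486.
Inradius = area/s = 17.72/10.486 ≈ 1.6899.

1.69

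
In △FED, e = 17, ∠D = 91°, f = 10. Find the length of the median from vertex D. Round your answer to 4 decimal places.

m_D ≈ 9.7860

By the law of cosines, d² = f² + e² − 2·f·e·cos D = 394.93, so d ≈ 19.873.
Median from D: ½√(2·f² + 2·e² − d²) ≈ 9.786.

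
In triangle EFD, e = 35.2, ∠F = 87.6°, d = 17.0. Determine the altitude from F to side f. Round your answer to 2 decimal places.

h_F ≈ 15.55

By the law of cosines, f² = d² + e² − 2·d·e·cos F = 1477.9, so f ≈ 38.444.
Area = ½·d·e·sin F ≈ 298.94.
The altitude from F has length 2·area/f ≈ 15.552.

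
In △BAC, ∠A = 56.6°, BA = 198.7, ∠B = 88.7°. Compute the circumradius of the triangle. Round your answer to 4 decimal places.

The third angle is ∠C = 180° − ∠B − ∠A = 34.70°.
Law of sines: AC = BA·sin B/sin C ≈ 348.95.
Law of sines: CB = BA·sin A/sin C ≈ 291.39.
Circumradius = BA/(2 sin C) ≈ 174.52.

R ≈ 174.5188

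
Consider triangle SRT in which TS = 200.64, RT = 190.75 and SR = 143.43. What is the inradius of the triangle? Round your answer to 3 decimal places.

r ≈ 48.715

Semiperimeter s = (190.75 + 200.64 + 143.43)/2 = 267.41.
Heron's formula: area = √(267.41·76.66·66.77·123.98) ≈ 13027.
Inradius = area/s = 13027/267.41 ≈ 48.715.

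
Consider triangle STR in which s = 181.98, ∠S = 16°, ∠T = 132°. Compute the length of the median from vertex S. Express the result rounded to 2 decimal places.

The third angle is ∠R = 180° − ∠S − ∠T = 32.00°.
Law of sines: t = s·sin T/sin S ≈ 490.64.
Law of sines: r = s·sin R/sin S ≈ 349.86.
Median from S: ½√(2·t² + 2·r² − s²) ≈ 416.27.

416.27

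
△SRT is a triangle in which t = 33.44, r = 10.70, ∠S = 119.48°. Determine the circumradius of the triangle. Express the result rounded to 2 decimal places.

By the law of cosines, s² = r² + t² − 2·r·t·cos S = 1584.9, so s ≈ 39.811.
Area = ½·r·t·sin S ≈ 155.74.
Circumradius = s/(2 sin S) ≈ 22.866.

22.87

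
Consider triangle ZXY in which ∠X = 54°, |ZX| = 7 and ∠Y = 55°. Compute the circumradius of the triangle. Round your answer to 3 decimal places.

The third angle is ∠Z = 180° − ∠X − ∠Y = 71.00°.
Law of sines: |XY| = |ZX|·sin Z/sin Y ≈ 8.0799.
Law of sines: |YZ| = |ZX|·sin X/sin Y ≈ 6.9134.
Circumradius = |ZX|/(2 sin Y) ≈ 4.2727.

4.273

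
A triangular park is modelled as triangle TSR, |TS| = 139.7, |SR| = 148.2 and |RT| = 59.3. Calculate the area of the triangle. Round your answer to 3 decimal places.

Semiperimeter s = (148.2 + 59.3 + 139.7)/2 = 173.6.
Heron's formula: area = √(173.6·25.4·114.3·33.9) ≈ 4133.5.

area ≈ 4133.469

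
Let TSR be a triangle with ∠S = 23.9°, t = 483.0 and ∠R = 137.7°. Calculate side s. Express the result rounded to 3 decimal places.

619.940

The third angle is ∠T = 180° − ∠S − ∠R = 18.40°.
Law of sines: s = t·sin S/sin T ≈ 619.94.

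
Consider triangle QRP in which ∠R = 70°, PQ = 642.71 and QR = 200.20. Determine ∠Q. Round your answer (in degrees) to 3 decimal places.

92.980

Law of sines: sin P = QR·sin R/PQ ≈ 0.29271.
Since PQ ≥ QR, only the acute value applies: ∠P ≈ 17.02°.
Then ∠Q = 180° − ∠R − ∠P ≈ 92.98°.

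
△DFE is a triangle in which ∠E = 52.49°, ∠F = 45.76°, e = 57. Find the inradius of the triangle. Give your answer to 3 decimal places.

r ≈ 16.170

The third angle is ∠D = 180° − ∠F − ∠E = 81.75°.
Law of sines: d = e·sin D/sin E ≈ 71.113.
Law of sines: f = e·sin F/sin E ≈ 51.48.
Area = ½·e·d·sin F ≈ 1452.
Semiperimeter s = (71.113+51.48+57)/2 = 89.796.
Inradius = area/s = 1452/89.796 ≈ 16.17.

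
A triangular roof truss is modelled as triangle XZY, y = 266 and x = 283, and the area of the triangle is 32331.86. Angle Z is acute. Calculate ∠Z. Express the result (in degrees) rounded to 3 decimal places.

59.204

From area = ½·y·x·sin Z, we get sin Z = 2·area/(y·x) ≈ 0.85900.
Taking the acute solution, ∠Z ≈ 59.20°.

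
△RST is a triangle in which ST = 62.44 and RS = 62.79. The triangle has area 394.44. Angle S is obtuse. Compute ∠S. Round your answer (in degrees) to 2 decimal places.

From area = ½·RS·ST·sin S, we get sin S = 2·area/(RS·ST) ≈ 0.20121.
Taking the obtuse solution, ∠S ≈ 168.39°.

∠S ≈ 168.39°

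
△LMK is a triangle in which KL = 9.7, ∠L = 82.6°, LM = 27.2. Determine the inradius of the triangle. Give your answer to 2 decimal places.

r ≈ 4.05

By the law of cosines, MK² = KL² + LM² − 2·KL·LM·cos L = 765.97, so MK ≈ 27.676.
Area = ½·KL·LM·sin L ≈ 130.82.
Semiperimeter s = (27.676+9.7+27.2)/2 = 32.288.
Inradius = area/s = 130.82/32.288 ≈ 4.0517.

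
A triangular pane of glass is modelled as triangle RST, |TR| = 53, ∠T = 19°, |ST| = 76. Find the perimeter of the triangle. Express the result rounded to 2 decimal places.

By the law of cosines, |RS|² = |ST|² + |TR|² − 2·|ST|·|TR|·cos T = 967.9, so |RS| ≈ 31.111.
Semiperimeter s = (76+53+31.111)/2 = 80.056.
Perimeter = 76 + 53 + 31.111 = 160.11.

perimeter ≈ 160.11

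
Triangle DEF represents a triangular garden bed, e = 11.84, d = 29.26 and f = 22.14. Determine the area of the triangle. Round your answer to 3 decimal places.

Semiperimeter s = (29.26 + 11.84 + 22.14)/2 = 31.62.
Heron's formula: area = √(31.62·2.36·19.78·9.48) ≈ 118.29.

118.292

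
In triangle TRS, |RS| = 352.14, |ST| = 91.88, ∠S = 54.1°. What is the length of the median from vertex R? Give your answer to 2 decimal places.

327.32

By the law of cosines, |TR|² = |RS|² + |ST|² − 2·|RS|·|ST|·cos S = 94501, so |TR| ≈ 307.41.
Median from R: ½√(2·|TR|² + 2·|RS|² − |ST|²) ≈ 327.32.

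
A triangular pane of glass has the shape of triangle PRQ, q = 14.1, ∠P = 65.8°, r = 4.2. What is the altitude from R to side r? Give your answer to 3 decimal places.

12.861

By the law of cosines, p² = r² + q² − 2·r·q·cos P = 167.9, so p ≈ 12.958.
Area = ½·r·q·sin P ≈ 27.008.
The altitude from R has length 2·area/r ≈ 12.861.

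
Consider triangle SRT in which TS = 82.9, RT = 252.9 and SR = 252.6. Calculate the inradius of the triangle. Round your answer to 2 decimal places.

Semiperimeter s = (252.9 + 82.9 + 252.6)/2 = 294.2.
Heron's formula: area = √(294.2·41.3·211.3·41.6) ≈ 10335.
Inradius = area/s = 10335/294.2 ≈ 35.128.

r ≈ 35.13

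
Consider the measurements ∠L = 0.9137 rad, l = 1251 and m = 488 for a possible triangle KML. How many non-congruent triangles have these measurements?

m·sin L = 488·sin(0.9137 rad) ≈ 386.4.
Since l ≥ m, exactly one triangle exists.

1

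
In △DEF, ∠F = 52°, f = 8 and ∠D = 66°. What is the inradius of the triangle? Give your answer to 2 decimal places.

The third angle is ∠E = 180° − ∠F − ∠D = 62.00°.
Law of sines: d = f·sin D/sin F ≈ 9.2744.
Law of sines: e = f·sin E/sin F ≈ 8.9638.
Area = ½·f·d·sin E ≈ 32.755.
Semiperimeter s = (9.2744+8.9638+8)/2 = 13.119.
Inradius = area/s = 32.755/13.119 ≈ 2.4968.

r ≈ 2.50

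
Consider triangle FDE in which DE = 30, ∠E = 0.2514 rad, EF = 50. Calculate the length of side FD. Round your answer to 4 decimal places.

By the law of cosines, FD² = DE² + EF² − 2·DE·EF·cos E = 494.3, so FD ≈ 22.233.

22.2330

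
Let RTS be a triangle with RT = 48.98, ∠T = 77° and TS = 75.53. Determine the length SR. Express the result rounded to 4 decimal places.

80.2460

By the law of cosines, SR² = RT² + TS² − 2·RT·TS·cos T = 6439.4, so SR ≈ 80.246.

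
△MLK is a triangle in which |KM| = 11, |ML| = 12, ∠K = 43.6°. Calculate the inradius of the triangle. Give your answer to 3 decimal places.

Law of sines: sin L = |KM|·sin K/|ML| ≈ 0.63215.
Since |ML| ≥ |KM|, only the acute value applies: ∠L ≈ 39.21°.
Then ∠M = 180° − ∠K − ∠L ≈ 97.19°.
Law of sines gives |LK| = |ML|·sin M/sin K ≈ 17.264.
Area = ½·|ML|·|KM|·sin M ≈ 65.481.
Semiperimeter s = (17.264+11+12)/2 = 20.132.
Inradius = area/s = 65.481/20.132 ≈ 3.2526.

3.253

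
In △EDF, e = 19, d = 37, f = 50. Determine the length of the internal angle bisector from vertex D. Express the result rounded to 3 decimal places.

26.016

By the law of cosines, cos D = (f² + e² − d²) / (2·f·e) ≈ 0.78526, so ∠D ≈ 38.25°.
The bisector from D has length 2·f·e·cos(∠D/2)/(f+e) ≈ 26.016.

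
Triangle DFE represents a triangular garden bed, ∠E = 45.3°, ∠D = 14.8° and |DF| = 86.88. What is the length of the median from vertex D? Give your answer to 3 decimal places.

95.625

The third angle is ∠F = 180° − ∠E − ∠D = 119.90°.
Law of sines: |FE| = |DF|·sin D/sin E ≈ 31.223.
Law of sines: |ED| = |DF|·sin F/sin E ≈ 105.96.
Median from D: ½√(2·|ED|² + 2·|DF|² − |FE|²) ≈ 95.625.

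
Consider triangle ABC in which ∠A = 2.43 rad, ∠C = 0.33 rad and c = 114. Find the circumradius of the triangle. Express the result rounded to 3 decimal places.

The third angle is ∠B = π − ∠C − ∠A = 0.382 rad.
Law of sines: a = c·sin A/sin C ≈ 229.74.
Law of sines: b = c·sin B/sin C ≈ 131.01.
Circumradius = c/(2 sin C) ≈ 175.9.

175.903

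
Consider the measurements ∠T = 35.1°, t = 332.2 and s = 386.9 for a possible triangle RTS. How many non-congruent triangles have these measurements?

s·sin T = 386.9·sin(35.1°) ≈ 222.5.
Since s sin T < t < s (222.5 < 332.2 < 386.9), two triangles exist.

2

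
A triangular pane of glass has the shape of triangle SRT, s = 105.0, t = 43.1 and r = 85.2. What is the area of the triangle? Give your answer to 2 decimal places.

Semiperimeter p = (105 + 85.2 + 43.1)/2 = 116.65.
Heron's formula: area = √(116.65·11.65·31.45·73.55) ≈ 1773.

1772.99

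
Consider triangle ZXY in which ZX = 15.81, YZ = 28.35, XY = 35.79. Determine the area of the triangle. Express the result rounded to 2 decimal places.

Semiperimeter s = (35.79 + 28.35 + 15.81)/2 = 39.975.
Heron's formula: area = √(39.975·4.185·11.625·24.165) ≈ 216.79.

area ≈ 216.79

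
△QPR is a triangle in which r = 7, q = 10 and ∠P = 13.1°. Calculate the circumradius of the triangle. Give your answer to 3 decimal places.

7.844

By the law of cosines, p² = r² + q² − 2·r·q·cos P = 12.643, so p ≈ 3.5558.
Area = ½·r·q·sin P ≈ 7.9328.
Circumradius = p/(2 sin P) ≈ 7.8441.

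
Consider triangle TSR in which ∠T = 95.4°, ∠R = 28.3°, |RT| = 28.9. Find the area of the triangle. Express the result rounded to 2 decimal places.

The third angle is ∠S = 180° − ∠R − ∠T = 56.30°.
Law of sines: |SR| = |RT|·sin T/sin S ≈ 34.583.
Law of sines: |TS| = |RT|·sin R/sin S ≈ 16.469.
Area = ½·|RT|·|SR|·sin R ≈ 236.92.

236.92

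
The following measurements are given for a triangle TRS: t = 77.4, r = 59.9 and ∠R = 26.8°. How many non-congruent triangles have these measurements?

2

t·sin R = 77.4·sin(26.8°) ≈ 34.9.
Since t sin R < r < t (34.9 < 59.9 < 77.4), two triangles exist.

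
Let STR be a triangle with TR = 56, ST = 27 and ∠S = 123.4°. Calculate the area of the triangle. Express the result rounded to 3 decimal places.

410.246

Law of sines: sin R = ST·sin S/TR ≈ 0.40252.
Since TR ≥ ST, only the acute value applies: ∠R ≈ 23.74°.
Then ∠T = 180° − ∠S − ∠R ≈ 32.86°.
Law of sines gives RS = TR·sin T/sin S ≈ 36.4.
Area = ½·TR·ST·sin T ≈ 410.25.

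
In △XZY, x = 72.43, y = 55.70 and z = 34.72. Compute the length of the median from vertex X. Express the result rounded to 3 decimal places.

Median from X: ½√(2·z² + 2·y² − x²) ≈ 29.025.

m_X ≈ 29.025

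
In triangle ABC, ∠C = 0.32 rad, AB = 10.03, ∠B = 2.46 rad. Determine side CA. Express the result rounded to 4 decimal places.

20.0886

The third angle is ∠A = π − ∠B − ∠C = 0.362 rad.
Law of sines: CA = AB·sin B/sin C ≈ 20.089.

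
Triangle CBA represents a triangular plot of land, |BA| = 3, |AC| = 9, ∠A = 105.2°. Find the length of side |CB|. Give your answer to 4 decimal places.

10.2058

By the law of cosines, |CB|² = |BA|² + |AC|² − 2·|BA|·|AC|·cos A = 104.16, so |CB| ≈ 10.206.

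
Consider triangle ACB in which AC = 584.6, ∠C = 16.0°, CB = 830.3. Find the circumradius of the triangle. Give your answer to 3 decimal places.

By the law of cosines, BA² = AC² + CB² − 2·AC·CB·cos C = 97975, so BA ≈ 313.01.
Area = ½·AC·CB·sin C ≈ 66896.
Circumradius = BA/(2 sin C) ≈ 567.79.

R ≈ 567.793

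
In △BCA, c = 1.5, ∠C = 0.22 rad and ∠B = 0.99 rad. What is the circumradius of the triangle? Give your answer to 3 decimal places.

The third angle is ∠A = π − ∠B − ∠C = 1.932 rad.
Law of sines: b = c·sin B/sin C ≈ 5.7464.
Law of sines: a = c·sin A/sin C ≈ 6.431.
Circumradius = c/(2 sin C) ≈ 3.4367.

R ≈ 3.437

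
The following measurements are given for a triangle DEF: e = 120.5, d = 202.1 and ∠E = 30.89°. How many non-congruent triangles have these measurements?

d·sin E = 202.1·sin(30.89°) ≈ 103.8.
Since d sin E < e < d (103.8 < 120.5 < 202.1), two triangles exist.

2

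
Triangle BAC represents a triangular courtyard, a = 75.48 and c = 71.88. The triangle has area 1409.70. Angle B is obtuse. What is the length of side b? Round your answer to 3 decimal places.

From area = ½·a·c·sin B, we get sin B = 2·area/(a·c) ≈ 0.51966.
Taking the obtuse solution, ∠B ≈ 148.69°.
Law of cosines then gives b ≈ 141.9.

141.897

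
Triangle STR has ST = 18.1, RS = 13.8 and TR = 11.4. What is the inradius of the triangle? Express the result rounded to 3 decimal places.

r ≈ 3.632

Semiperimeter s = (11.4 + 13.8 + 18.1)/2 = 21.65.
Heron's formula: area = √(21.65·10.25·7.85·3.55) ≈ 78.639.
Inradius = area/s = 78.639/21.65 ≈ 3.6323.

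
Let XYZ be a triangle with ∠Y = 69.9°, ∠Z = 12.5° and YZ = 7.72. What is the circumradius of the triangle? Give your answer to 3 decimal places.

The third angle is ∠X = 180° − ∠Y − ∠Z = 97.60°.
Law of sines: ZX = YZ·sin Y/sin X ≈ 7.3141.
Law of sines: XY = YZ·sin Z/sin X ≈ 1.6857.
Circumradius = YZ/(2 sin X) ≈ 3.8942.

3.894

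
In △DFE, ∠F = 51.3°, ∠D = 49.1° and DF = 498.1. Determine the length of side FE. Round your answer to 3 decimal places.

382.779

The third angle is ∠E = 180° − ∠D − ∠F = 79.60°.
Law of sines: FE = DF·sin D/sin E ≈ 382.78.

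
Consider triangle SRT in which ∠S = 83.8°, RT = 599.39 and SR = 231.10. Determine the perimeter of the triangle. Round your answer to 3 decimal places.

perimeter ≈ 1409.059

Law of sines: sin T = SR·sin S/RT ≈ 0.38330.
Since RT ≥ SR, only the acute value applies: ∠T ≈ 22.54°.
Then ∠R = 180° − ∠S − ∠T ≈ 73.66°.
Law of sines gives TS = RT·sin R/sin S ≈ 578.57.
Semiperimeter s = (599.39+578.57+231.1)/2 = 704.53.
Perimeter = 599.39 + 578.57 + 231.1 = 1409.1.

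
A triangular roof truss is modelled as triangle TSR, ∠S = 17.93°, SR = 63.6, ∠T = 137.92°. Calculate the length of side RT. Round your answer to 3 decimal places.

The third angle is ∠R = 180° − ∠T − ∠S = 24.15°.
Law of sines: RT = SR·sin S/sin T ≈ 29.216.

29.216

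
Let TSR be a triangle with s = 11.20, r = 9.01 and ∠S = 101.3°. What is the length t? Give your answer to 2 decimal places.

Law of sines: sin R = r·sin S/s ≈ 0.78887.
Since s ≥ r, only the acute value applies: ∠R ≈ 52.08°.
Then ∠T = 180° − ∠S − ∠R ≈ 26.62°.
Law of sines gives t = s·sin T/sin S ≈ 5.1176.

5.12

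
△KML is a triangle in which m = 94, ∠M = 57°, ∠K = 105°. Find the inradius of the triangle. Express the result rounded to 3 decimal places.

13.275

The third angle is ∠L = 180° − ∠K − ∠M = 18.00°.
Law of sines: k = m·sin K/sin M ≈ 108.26.
Law of sines: l = m·sin L/sin M ≈ 34.635.
Area = ½·m·k·sin L ≈ 1572.4.
Semiperimeter s = (108.26+94+34.635)/2 = 118.45.
Inradius = area/s = 1572.4/118.45 ≈ 13.275.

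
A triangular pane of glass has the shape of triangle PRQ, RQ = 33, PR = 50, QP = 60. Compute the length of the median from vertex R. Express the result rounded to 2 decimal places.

m_R ≈ 29.91

Median from R: ½√(2·PR² + 2·RQ² − QP²) ≈ 29.908.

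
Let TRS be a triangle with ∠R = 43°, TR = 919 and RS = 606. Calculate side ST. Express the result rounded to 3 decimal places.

630.234

By the law of cosines, ST² = TR² + RS² − 2·TR·RS·cos R = 3.9719e+05, so ST ≈ 630.23.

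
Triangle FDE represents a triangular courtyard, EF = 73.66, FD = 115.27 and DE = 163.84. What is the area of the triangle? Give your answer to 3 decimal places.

3727.161

Semiperimeter s = (163.84 + 73.66 + 115.27)/2 = 176.38.
Heron's formula: area = √(176.38·12.545·102.72·61.115) ≈ 3727.2.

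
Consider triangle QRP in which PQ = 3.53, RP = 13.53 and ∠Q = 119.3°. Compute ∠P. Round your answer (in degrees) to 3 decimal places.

47.549

Law of sines: sin R = PQ·sin Q/RP ≈ 0.22752.
Since RP ≥ PQ, only the acute value applies: ∠R ≈ 13.15°.
Then ∠P = 180° − ∠Q − ∠R ≈ 47.55°.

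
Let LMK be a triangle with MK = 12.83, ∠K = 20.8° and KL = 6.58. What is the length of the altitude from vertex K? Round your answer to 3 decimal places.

4.237

By the law of cosines, LM² = MK² + KL² − 2·MK·KL·cos K = 50.067, so LM ≈ 7.0758.
Area = ½·MK·KL·sin K ≈ 14.989.
The altitude from K has length 2·area/LM ≈ 4.2368.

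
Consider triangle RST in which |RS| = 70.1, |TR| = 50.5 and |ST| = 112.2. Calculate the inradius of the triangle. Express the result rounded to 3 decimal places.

r ≈ 10.493

Semiperimeter s = (112.2 + 50.5 + 70.1)/2 = 116.4.
Heron's formula: area = √(116.4·4.2·65.9·46.3) ≈ 1221.3.
Inradius = area/s = 1221.3/116.4 ≈ 10.493.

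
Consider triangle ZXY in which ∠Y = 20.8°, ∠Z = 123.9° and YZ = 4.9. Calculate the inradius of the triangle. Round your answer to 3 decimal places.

r ≈ 0.819

The third angle is ∠X = 180° − ∠Y − ∠Z = 35.30°.
Law of sines: XY = YZ·sin Z/sin X ≈ 7.0382.
Law of sines: ZX = YZ·sin Y/sin X ≈ 3.0112.
Area = ½·YZ·XY·sin Y ≈ 6.1233.
Semiperimeter s = (7.0382+4.9+3.0112)/2 = 7.4747.
Inradius = area/s = 6.1233/7.4747 ≈ 0.81921.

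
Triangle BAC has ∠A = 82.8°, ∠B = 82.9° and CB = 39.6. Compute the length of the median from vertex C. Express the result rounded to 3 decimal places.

m_C ≈ 39.296

The third angle is ∠C = 180° − ∠B − ∠A = 14.30°.
Law of sines: AC = CB·sin B/sin A ≈ 39.609.
Law of sines: BA = CB·sin C/sin A ≈ 9.8589.
Median from C: ½√(2·AC² + 2·CB² − BA²) ≈ 39.296.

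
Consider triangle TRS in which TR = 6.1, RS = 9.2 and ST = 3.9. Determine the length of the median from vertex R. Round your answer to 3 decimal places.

Median from R: ½√(2·TR² + 2·RS² − ST²) ≈ 7.5579.

7.558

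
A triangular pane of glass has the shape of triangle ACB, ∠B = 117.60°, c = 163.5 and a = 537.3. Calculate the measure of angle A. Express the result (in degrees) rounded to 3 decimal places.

By the law of cosines, b² = a² + c² − 2·a·c·cos B = 3.9682e+05, so b ≈ 629.94.
Law of cosines again: cos A = (c² + b² − a²)/(2·c·b) ≈ 0.65471, so ∠A ≈ 49.10°.

∠A ≈ 49.102°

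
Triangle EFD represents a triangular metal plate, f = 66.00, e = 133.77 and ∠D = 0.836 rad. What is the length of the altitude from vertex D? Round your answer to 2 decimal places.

64.20

By the law of cosines, d² = e² + f² − 2·e·f·cos D = 10412, so d ≈ 102.04.
Area = ½·e·f·sin D ≈ 3275.3.
The altitude from D has length 2·area/d ≈ 64.198.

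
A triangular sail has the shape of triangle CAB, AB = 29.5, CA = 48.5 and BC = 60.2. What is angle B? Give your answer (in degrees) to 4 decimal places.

52.9088

By the law of cosines, cos B = (AB² + BC² − CA²) / (2·AB·BC) ≈ 0.60309, so ∠B ≈ 52.91°.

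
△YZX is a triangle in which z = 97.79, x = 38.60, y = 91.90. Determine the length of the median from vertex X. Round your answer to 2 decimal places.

Median from X: ½√(2·y² + 2·z² − x²) ≈ 92.907.

m_X ≈ 92.91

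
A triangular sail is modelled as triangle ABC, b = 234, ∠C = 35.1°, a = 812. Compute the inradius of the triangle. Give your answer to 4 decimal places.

r ≈ 64.9955

By the law of cosines, c² = a² + b² − 2·a·b·cos C = 4.0319e+05, so c ≈ 634.97.
Area = ½·a·b·sin C ≈ 54628.
Semiperimeter s = (812+234+634.97)/2 = 840.49.
Inradius = area/s = 54628/840.49 ≈ 64.995.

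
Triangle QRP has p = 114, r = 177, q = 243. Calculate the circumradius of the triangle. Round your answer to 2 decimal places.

By the law of cosines, cos Q = (r² + p² − q²) / (2·r·p) ≈ -0.36485, so ∠Q ≈ 1.944 rad.
Circumradius = q/(2 sin Q) ≈ 130.5.

130.50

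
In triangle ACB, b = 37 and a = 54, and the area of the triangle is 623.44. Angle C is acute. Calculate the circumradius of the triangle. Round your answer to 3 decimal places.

From area = ½·b·a·sin C, we get sin C = 2·area/(b·a) ≈ 0.62406.
Taking the acute solution, ∠C ≈ 38.61°.
Law of cosines then gives c ≈ 34.097.
Circumradius = c/(2 sin C) ≈ 27.319.

R ≈ 27.319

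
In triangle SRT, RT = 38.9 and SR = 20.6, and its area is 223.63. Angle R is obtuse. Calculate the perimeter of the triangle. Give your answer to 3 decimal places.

From area = ½·SR·RT·sin R, we get sin R = 2·area/(SR·RT) ≈ 0.55814.
Taking the obtuse solution, ∠R ≈ 146.07°.
Law of cosines then gives TS ≈ 57.161.
Perimeter = 38.9 + 57.161 + 20.6 = 116.66.

perimeter ≈ 116.661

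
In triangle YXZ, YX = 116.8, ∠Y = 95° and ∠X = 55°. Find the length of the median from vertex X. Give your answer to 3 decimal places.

157.303

The third angle is ∠Z = 180° − ∠Y − ∠X = 30.00°.
Law of sines: XZ = YX·sin Y/sin Z ≈ 232.71.
Law of sines: ZY = YX·sin X/sin Z ≈ 191.35.
Median from X: ½√(2·YX² + 2·XZ² − ZY²) ≈ 157.3.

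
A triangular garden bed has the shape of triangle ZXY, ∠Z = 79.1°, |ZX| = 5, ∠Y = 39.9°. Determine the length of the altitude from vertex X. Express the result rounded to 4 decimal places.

The third angle is ∠X = 180° − ∠Y − ∠Z = 61.00°.
Law of sines: |XY| = |ZX|·sin Z/sin Y ≈ 7.6542.
Law of sines: |YZ| = |ZX|·sin X/sin Y ≈ 6.8175.
Area = ½·|ZX|·|XY|·sin X ≈ 16.736.
The altitude from X has length 2·area/|YZ| ≈ 4.9098.

h_X ≈ 4.9098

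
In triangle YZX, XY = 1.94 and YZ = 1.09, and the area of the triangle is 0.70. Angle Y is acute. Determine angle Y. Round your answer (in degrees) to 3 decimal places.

41.457

From area = ½·XY·YZ·sin Y, we get sin Y = 2·area/(XY·YZ) ≈ 0.66206.
Taking the acute solution, ∠Y ≈ 41.46°.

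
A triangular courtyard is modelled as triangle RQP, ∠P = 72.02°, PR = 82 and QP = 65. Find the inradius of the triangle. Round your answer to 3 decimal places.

By the law of cosines, RQ² = QP² + PR² − 2·QP·PR·cos P = 7658.4, so RQ ≈ 87.512.
Area = ½·QP·PR·sin P ≈ 2534.9.
Semiperimeter s = (65+82+87.512)/2 = 117.26.
Inradius = area/s = 2534.9/117.26 ≈ 21.618.

21.618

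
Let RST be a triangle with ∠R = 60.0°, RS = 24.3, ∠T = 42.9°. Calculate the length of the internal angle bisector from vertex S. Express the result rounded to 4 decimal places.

t_S ≈ 21.2809

The third angle is ∠S = 180° − ∠T − ∠R = 77.10°.
Law of sines: ST = RS·sin R/sin T ≈ 30.915.
Law of sines: TR = RS·sin S/sin T ≈ 34.796.
The bisector from S has length 2·RS·ST·cos(∠S/2)/(RS+ST) ≈ 21.281.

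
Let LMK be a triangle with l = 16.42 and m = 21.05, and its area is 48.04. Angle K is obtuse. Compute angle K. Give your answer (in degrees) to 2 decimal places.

From area = ½·l·m·sin K, we get sin K = 2·area/(l·m) ≈ 0.27798.
Taking the obtuse solution, ∠K ≈ 163.86°.

∠K ≈ 163.86°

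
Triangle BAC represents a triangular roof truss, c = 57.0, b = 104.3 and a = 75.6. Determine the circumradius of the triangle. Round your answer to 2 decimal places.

R ≈ 53.49

By the law of cosines, cos B = (a² + c² − b²) / (2·a·c) ≈ -0.22210, so ∠B ≈ 102.83°.
Circumradius = b/(2 sin B) ≈ 53.486.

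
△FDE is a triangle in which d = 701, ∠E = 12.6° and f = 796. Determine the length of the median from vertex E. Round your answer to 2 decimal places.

By the law of cosines, e² = f² + d² − 2·f·d·cos E = 35902, so e ≈ 189.48.
Median from E: ½√(2·f² + 2·d² − e²) ≈ 744.

m_E ≈ 744.00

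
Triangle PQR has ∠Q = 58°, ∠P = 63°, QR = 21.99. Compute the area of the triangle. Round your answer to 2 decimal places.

The third angle is ∠R = 180° − ∠P − ∠Q = 59.00°.
Law of sines: RP = QR·sin Q/sin P ≈ 20.93.
Law of sines: PQ = QR·sin R/sin P ≈ 21.155.
Area = ½·QR·RP·sin R ≈ 197.25.

area ≈ 197.25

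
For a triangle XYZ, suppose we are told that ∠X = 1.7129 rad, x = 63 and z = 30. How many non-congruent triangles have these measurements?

1

z·sin X = 30·sin(1.7129 rad) ≈ 29.7.
Since ∠X is not acute, a triangle exists only if x > z; here x > z, so there is exactly one triangle.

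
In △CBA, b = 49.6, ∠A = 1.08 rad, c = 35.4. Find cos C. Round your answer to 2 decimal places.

By the law of cosines, a² = c² + b² − 2·c·b·cos A = 2058.2, so a ≈ 45.367.
Law of cosines again: cos C = (b² + a² − c²)/(2·b·a) ≈ 0.72553, so ∠C ≈ 0.759 rad.

cos C ≈ 0.73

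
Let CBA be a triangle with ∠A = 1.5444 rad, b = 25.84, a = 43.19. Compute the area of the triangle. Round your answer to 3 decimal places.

455.867

Law of sines: sin B = b·sin A/a ≈ 0.59808.
Since a ≥ b, only the acute value applies: ∠B ≈ 0.6411 rad.
Then ∠C = π − ∠A − ∠B ≈ 0.9561 rad.
Law of sines gives c = a·sin C/sin A ≈ 35.296.
Area = ½·a·b·sin C ≈ 455.87.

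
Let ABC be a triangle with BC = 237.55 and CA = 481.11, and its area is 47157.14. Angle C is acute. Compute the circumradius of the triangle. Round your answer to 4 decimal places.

R ≈ 241.4445

From area = ½·BC·CA·sin C, we get sin C = 2·area/(BC·CA) ≈ 0.82524.
Taking the acute solution, ∠C ≈ 55.61°.
Law of cosines then gives AB ≈ 398.5.
Circumradius = AB/(2 sin C) ≈ 241.44.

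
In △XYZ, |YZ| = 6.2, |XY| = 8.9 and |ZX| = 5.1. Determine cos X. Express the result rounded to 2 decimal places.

By the law of cosines, cos X = (|ZX|² + |XY|² − |YZ|²) / (2·|ZX|·|XY|) ≈ 0.73562, so ∠X ≈ 42.64°.

0.74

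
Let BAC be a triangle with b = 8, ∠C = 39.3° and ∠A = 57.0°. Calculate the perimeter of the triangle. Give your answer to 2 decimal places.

perimeter ≈ 19.85

The third angle is ∠B = 180° − ∠A − ∠C = 83.70°.
Law of sines: a = b·sin A/sin B ≈ 6.7501.
Law of sines: c = b·sin C/sin B ≈ 5.0978.
Semiperimeter s = (8+6.7501+5.0978)/2 = 9.924.
Perimeter = 8 + 6.7501 + 5.0978 = 19.848.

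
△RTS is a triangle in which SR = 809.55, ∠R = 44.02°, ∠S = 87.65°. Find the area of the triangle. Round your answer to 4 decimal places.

area ≈ 304584.2702

The third angle is ∠T = 180° − ∠S − ∠R = 48.33°.
Law of sines: TS = SR·sin R/sin T ≈ 753.11.
Law of sines: RT = SR·sin S/sin T ≈ 1082.8.
Area = ½·SR·TS·sin S ≈ 3.0458e+05.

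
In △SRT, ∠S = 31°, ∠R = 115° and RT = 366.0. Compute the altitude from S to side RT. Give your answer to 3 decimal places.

The third angle is ∠T = 180° − ∠S − ∠R = 34.00°.
Law of sines: TS = RT·sin R/sin S ≈ 644.05.
Law of sines: SR = RT·sin T/sin S ≈ 397.38.
Area = ½·RT·TS·sin T ≈ 65907.
The altitude from S has length 2·area/RT ≈ 360.15.

360.146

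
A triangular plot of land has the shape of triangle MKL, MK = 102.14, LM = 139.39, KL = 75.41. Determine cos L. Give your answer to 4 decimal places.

cos L ≈ 0.6985

By the law of cosines, cos L = (KL² + LM² − MK²) / (2·KL·LM) ≈ 0.69846, so ∠L ≈ 45.70°.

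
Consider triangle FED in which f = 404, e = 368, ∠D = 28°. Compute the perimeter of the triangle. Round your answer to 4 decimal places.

perimeter ≈ 962.0022

By the law of cosines, d² = f² + e² − 2·f·e·cos D = 36101, so d ≈ 190.
Semiperimeter s = (404+368+190)/2 = 481.
Perimeter = 404 + 368 + 190 = 962.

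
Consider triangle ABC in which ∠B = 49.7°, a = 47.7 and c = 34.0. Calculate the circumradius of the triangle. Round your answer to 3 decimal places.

By the law of cosines, b² = c² + a² − 2·c·a·cos B = 1333.4, so b ≈ 36.515.
Area = ½·c·a·sin B ≈ 618.45.
Circumradius = b/(2 sin B) ≈ 23.939.

23.939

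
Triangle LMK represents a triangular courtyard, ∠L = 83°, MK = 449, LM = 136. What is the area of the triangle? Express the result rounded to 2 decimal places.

area ≈ 30021.14

Law of sines: sin K = LM·sin L/MK ≈ 0.30064.
Since MK ≥ LM, only the acute value applies: ∠K ≈ 17.50°.
Then ∠M = 180° − ∠L − ∠K ≈ 79.50°.
Law of sines gives KL = MK·sin M/sin L ≈ 444.8.
Area = ½·MK·LM·sin M ≈ 30021.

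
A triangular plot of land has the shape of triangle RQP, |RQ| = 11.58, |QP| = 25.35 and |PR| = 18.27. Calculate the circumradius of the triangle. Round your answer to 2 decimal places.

13.92

By the law of cosines, cos R = (|PR|² + |RQ|² − |QP|²) / (2·|PR|·|RQ|) ≈ -0.41295, so ∠R ≈ 114.39°.
Circumradius = |QP|/(2 sin R) ≈ 13.917.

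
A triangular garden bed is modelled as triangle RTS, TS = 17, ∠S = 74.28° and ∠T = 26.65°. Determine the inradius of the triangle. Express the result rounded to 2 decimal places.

r ≈ 3.07

The third angle is ∠R = 180° − ∠T − ∠S = 79.07°.
Law of sines: SR = TS·sin T/sin R ≈ 7.766.
Law of sines: RT = TS·sin S/sin R ≈ 16.666.
Area = ½·TS·SR·sin S ≈ 63.542.
Semiperimeter s = (17+7.766+16.666)/2 = 20.716.
Inradius = area/s = 63.542/20.716 ≈ 3.0673.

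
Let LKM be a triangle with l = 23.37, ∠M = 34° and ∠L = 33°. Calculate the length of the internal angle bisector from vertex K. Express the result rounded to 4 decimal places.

t_K ≈ 13.0688

The third angle is ∠K = 180° − ∠M − ∠L = 113.00°.
Law of sines: k = l·sin K/sin L ≈ 39.498.
Law of sines: m = l·sin M/sin L ≈ 23.994.
The bisector from K has length 2·m·l·cos(∠K/2)/(m+l) ≈ 13.069.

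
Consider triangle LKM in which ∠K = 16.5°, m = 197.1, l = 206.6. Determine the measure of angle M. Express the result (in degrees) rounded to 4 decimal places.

By the law of cosines, k² = m² + l² − 2·m·l·cos K = 3444, so k ≈ 58.686.
Law of cosines again: cos M = (l² + k² − m²)/(2·l·k) ≈ 0.30018, so ∠M ≈ 72.53°.

72.5313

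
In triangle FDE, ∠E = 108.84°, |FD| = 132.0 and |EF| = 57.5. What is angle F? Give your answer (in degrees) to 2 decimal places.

Law of sines: sin D = |EF|·sin E/|FD| ≈ 0.41227.
Since |FD| ≥ |EF|, only the acute value applies: ∠D ≈ 24.35°.
Then ∠F = 180° − ∠E − ∠D ≈ 46.81°.

∠F ≈ 46.81°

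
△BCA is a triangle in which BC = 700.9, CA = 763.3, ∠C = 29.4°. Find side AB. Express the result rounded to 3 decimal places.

By the law of cosines, AB² = BC² + CA² − 2·BC·CA·cos C = 1.4169e+05, so AB ≈ 376.42.

376.423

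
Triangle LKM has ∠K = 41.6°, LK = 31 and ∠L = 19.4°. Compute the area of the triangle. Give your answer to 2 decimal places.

121.16

The third angle is ∠M = 180° − ∠L − ∠K = 119.00°.
Law of sines: KM = LK·sin L/sin M ≈ 11.773.
Law of sines: ML = LK·sin K/sin M ≈ 23.532.
Area = ½·LK·KM·sin K ≈ 121.16.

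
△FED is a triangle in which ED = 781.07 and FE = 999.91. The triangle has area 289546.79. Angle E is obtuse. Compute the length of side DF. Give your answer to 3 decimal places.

From area = ½·FE·ED·sin E, we get sin E = 2·area/(FE·ED) ≈ 0.74148.
Taking the obtuse solution, ∠E ≈ 2.306 rad.
Law of cosines then gives DF ≈ 1630.3.

1630.324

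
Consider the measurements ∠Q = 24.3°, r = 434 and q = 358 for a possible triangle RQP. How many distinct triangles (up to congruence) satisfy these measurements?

r·sin Q = 434·sin(24.3°) ≈ 178.6.
Since r sin Q < q < r (178.6 < 358 < 434), two triangles exist.

2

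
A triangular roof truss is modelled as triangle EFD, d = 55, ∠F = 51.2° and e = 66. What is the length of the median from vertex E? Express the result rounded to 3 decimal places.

42.889

By the law of cosines, f² = d² + e² − 2·d·e·cos F = 2831.9, so f ≈ 53.215.
Median from E: ½√(2·f² + 2·d² − e²) ≈ 42.889.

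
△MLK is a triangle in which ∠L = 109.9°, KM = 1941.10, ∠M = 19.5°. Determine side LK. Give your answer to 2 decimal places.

689.10

The third angle is ∠K = 180° − ∠M − ∠L = 50.60°.
Law of sines: LK = KM·sin M/sin L ≈ 689.1.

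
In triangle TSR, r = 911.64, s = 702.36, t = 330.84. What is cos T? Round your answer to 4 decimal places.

0.9487

By the law of cosines, cos T = (s² + r² − t²) / (2·s·r) ≈ 0.94873, so ∠T ≈ 18.43°.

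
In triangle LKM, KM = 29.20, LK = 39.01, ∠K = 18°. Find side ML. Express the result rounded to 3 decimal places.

By the law of cosines, ML² = LK² + KM² − 2·LK·KM·cos K = 207.74, so ML ≈ 14.413.

14.413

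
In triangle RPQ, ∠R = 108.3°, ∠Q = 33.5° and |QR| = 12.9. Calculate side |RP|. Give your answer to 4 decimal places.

11.5134

The third angle is ∠P = 180° − ∠Q − ∠R = 38.20°.
Law of sines: |RP| = |QR|·sin Q/sin P ≈ 11.513.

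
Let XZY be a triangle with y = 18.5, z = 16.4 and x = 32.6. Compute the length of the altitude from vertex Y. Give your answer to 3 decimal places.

Semiperimeter s = (32.6 + 16.4 + 18.5)/2 = 33.75.
Heron's formula: area = √(33.75·1.15·17.35·15.25) ≈ 101.34.
The altitude from Y has length 2·area/y ≈ 10.955.

h_Y ≈ 10.955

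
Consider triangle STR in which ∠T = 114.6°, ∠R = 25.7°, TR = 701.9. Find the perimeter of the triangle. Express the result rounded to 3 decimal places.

The third angle is ∠S = 180° − ∠T − ∠R = 39.70°.
Law of sines: RS = TR·sin T/sin S ≈ 999.1.
Law of sines: ST = TR·sin R/sin S ≈ 476.52.
Semiperimeter s = (701.9+999.1+476.52)/2 = 1088.8.
Perimeter = 701.9 + 999.1 + 476.52 = 2177.5.

2177.519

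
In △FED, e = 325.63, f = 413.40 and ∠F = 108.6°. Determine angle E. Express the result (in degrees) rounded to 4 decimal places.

48.2920

Law of sines: sin E = e·sin F/f ≈ 0.74655.
Since f ≥ e, only the acute value applies: ∠E ≈ 48.29°.
Then ∠D = 180° − ∠F − ∠E ≈ 23.11°.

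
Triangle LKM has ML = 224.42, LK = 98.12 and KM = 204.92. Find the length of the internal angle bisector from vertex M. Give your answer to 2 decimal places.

208.77

By the law of cosines, cos M = (KM² + ML² − LK²) / (2·KM·ML) ≈ 0.89946, so ∠M ≈ 25.91°.
The bisector from M has length 2·KM·ML·cos(∠M/2)/(KM+ML) ≈ 208.77.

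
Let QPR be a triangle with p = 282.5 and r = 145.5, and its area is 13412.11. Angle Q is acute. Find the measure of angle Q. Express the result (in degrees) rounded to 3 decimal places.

∠Q ≈ 40.738°

From area = ½·p·r·sin Q, we get sin Q = 2·area/(p·r) ≈ 0.65260.
Taking the acute solution, ∠Q ≈ 40.74°.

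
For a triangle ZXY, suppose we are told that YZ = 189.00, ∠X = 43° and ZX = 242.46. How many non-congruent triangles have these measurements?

2

ZX·sin X = 242.46·sin(43°) ≈ 165.4.
Since ZX sin X < YZ < ZX (165.4 < 189.00 < 242.46), two triangles exist.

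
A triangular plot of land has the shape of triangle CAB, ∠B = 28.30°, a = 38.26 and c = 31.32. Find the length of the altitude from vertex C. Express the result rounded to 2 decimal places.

By the law of cosines, b² = c² + a² − 2·c·a·cos B = 334.61, so b ≈ 18.292.
Area = ½·c·a·sin B ≈ 284.05.
The altitude from C has length 2·area/c ≈ 18.139.

h_C ≈ 18.14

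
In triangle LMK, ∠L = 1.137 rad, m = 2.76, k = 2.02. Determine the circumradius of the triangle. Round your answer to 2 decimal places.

By the law of cosines, l² = m² + k² − 2·m·k·cos L = 7.0113, so l ≈ 2.6479.
Area = ½·m·k·sin L ≈ 2.5294.
Circumradius = l/(2 sin L) ≈ 1.4591.

R ≈ 1.46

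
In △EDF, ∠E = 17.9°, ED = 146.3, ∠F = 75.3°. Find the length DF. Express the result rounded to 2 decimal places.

The third angle is ∠D = 180° − ∠F − ∠E = 86.80°.
Law of sines: DF = ED·sin E/sin F ≈ 46.488.

46.49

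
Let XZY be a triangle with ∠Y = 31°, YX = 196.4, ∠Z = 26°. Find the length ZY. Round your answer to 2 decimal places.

The third angle is ∠X = 180° − ∠Z − ∠Y = 123.00°.
Law of sines: ZY = YX·sin X/sin Z ≈ 375.74.

375.74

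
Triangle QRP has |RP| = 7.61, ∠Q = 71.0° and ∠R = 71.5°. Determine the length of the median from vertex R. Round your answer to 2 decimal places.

The third angle is ∠P = 180° − ∠Q − ∠R = 37.50°.
Law of sines: |PQ| = |RP|·sin R/sin Q ≈ 7.6326.
Law of sines: |QR| = |RP|·sin P/sin Q ≈ 4.8996.
Median from R: ½√(2·|QR|² + 2·|RP|² − |PQ|²) ≈ 5.1376.

m_R ≈ 5.14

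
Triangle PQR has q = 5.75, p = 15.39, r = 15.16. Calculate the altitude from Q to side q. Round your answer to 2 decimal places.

Semiperimeter s = (15.39 + 5.75 + 15.16)/2 = 18.15.
Heron's formula: area = √(18.15·2.76·12.4·2.99) ≈ 43.096.
The altitude from Q has length 2·area/q ≈ 14.99.

h_Q ≈ 14.99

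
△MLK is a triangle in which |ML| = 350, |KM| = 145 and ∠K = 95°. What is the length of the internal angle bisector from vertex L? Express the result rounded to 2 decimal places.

Law of sines: sin L = |KM|·sin K/|ML| ≈ 0.41271.
Since |ML| ≥ |KM|, only the acute value applies: ∠L ≈ 24.38°.
Then ∠M = 180° − ∠K − ∠L ≈ 60.62°.
Law of sines gives |LK| = |ML|·sin M/sin K ≈ 306.16.
The bisector from L has length 2·|ML|·|LK|·cos(∠L/2)/(|ML|+|LK|) ≈ 319.26.

t_L ≈ 319.26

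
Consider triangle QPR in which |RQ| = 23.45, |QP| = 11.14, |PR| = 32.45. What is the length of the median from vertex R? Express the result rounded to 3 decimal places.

Median from R: ½√(2·|PR|² + 2·|RQ|² − |QP|²) ≈ 27.757.

m_R ≈ 27.757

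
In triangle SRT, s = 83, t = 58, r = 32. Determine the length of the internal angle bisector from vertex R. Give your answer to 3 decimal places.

By the law of cosines, cos R = (t² + s² − r²) / (2·t·s) ≈ 0.95856, so ∠R ≈ 16.55°.
The bisector from R has length 2·t·s·cos(∠R/2)/(t+s) ≈ 67.573.

67.573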